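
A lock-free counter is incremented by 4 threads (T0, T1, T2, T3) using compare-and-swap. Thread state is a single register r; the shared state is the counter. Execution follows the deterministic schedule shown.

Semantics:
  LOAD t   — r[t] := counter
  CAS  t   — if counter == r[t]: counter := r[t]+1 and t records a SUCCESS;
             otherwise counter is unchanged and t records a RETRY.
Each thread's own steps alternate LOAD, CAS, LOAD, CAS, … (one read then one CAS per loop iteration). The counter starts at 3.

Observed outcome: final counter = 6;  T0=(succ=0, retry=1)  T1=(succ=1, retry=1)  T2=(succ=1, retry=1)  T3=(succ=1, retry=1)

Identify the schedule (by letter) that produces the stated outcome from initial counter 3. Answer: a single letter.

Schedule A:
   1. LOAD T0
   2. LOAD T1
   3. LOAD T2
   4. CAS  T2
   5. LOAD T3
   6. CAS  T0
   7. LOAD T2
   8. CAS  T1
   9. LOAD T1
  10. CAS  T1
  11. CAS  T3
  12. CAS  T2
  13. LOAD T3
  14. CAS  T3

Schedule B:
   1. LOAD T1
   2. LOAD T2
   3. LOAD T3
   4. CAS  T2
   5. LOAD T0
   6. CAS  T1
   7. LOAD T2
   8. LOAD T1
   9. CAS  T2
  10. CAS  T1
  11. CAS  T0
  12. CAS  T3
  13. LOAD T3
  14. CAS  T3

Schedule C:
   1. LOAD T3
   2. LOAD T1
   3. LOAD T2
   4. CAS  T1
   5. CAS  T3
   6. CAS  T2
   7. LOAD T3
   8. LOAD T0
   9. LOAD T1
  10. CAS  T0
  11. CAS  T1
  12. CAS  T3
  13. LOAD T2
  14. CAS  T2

A

Tracing schedule A:
T0 LOAD — after: cnt=3, r=3 — load
T1 LOAD — after: cnt=3, r=3 — load
T2 LOAD — after: cnt=3, r=3 — load
T2 CAS — after: cnt=4, r=3 — ok
T3 LOAD — after: cnt=4, r=4 — load
T0 CAS — after: cnt=4, r=3 — retry
T2 LOAD — after: cnt=4, r=4 — load
T1 CAS — after: cnt=4, r=3 — retry
T1 LOAD — after: cnt=4, r=4 — load
T1 CAS — after: cnt=5, r=4 — ok
T3 CAS — after: cnt=5, r=4 — retry
T2 CAS — after: cnt=5, r=4 — retry
T3 LOAD — after: cnt=5, r=5 — load
T3 CAS — after: cnt=6, r=5 — ok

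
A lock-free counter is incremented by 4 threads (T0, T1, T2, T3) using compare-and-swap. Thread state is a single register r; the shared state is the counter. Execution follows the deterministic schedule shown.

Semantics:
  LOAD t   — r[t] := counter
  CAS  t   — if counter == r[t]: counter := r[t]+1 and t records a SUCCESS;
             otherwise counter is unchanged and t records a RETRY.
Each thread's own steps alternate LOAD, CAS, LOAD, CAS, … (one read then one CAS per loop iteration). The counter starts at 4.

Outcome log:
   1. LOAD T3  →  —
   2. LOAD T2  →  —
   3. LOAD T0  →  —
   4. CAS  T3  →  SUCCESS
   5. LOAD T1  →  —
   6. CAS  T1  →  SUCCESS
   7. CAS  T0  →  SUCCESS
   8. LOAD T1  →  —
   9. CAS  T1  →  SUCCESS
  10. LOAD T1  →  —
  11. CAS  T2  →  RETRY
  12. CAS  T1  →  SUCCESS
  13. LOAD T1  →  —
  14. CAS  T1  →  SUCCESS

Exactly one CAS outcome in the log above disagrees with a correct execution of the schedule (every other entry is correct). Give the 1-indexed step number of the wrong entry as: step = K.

step = 7

Re-executing:
   1) LOAD T3:  M=4  r_T3=4
   2) LOAD T2:  M=4  r_T2=4
   3) LOAD T0:  M=4  r_T0=4
   4) CAS  T3:  M=5  r_T3=4 ✓
   5) LOAD T1:  M=5  r_T1=5
   6) CAS  T1:  M=6  r_T1=5 ✓
   7) CAS  T0:  M=6  r_T0=4 ✗
   8) LOAD T1:  M=6  r_T1=6
   9) CAS  T1:  M=7  r_T1=6 ✓
  10) LOAD T1:  M=7  r_T1=7
  11) CAS  T2:  M=7  r_T2=4 ✗
  12) CAS  T1:  M=8  r_T1=7 ✓
  13) LOAD T1:  M=8  r_T1=8
  14) CAS  T1:  M=9  r_T1=8 ✓
Mismatch at 7.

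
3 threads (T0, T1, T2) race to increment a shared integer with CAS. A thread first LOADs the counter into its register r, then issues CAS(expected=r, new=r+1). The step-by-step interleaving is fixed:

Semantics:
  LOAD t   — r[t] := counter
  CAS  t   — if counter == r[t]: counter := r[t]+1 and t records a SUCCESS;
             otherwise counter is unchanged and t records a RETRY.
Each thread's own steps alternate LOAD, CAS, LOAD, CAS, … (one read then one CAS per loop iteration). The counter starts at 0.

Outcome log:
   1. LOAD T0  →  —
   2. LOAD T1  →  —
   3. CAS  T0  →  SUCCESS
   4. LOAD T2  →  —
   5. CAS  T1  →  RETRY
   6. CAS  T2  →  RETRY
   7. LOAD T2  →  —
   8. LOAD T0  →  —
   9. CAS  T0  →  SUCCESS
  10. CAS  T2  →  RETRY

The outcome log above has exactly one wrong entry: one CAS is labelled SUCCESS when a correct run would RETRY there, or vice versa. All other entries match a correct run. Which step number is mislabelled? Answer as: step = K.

step = 6

Reference trace:
#1 T0 reads 0
#2 T1 reads 0
#3 T0 CAS(0→1) writes; counter now 1
#4 T2 reads 1
#5 T1 CAS(0→1) fails; counter now 1
#6 T2 CAS(1→2) writes; counter now 2
#7 T2 reads 2
#8 T0 reads 2
#9 T0 CAS(2→3) writes; counter now 3
#10 T2 CAS(2→3) fails; counter now 3
Log disagrees first at step 6.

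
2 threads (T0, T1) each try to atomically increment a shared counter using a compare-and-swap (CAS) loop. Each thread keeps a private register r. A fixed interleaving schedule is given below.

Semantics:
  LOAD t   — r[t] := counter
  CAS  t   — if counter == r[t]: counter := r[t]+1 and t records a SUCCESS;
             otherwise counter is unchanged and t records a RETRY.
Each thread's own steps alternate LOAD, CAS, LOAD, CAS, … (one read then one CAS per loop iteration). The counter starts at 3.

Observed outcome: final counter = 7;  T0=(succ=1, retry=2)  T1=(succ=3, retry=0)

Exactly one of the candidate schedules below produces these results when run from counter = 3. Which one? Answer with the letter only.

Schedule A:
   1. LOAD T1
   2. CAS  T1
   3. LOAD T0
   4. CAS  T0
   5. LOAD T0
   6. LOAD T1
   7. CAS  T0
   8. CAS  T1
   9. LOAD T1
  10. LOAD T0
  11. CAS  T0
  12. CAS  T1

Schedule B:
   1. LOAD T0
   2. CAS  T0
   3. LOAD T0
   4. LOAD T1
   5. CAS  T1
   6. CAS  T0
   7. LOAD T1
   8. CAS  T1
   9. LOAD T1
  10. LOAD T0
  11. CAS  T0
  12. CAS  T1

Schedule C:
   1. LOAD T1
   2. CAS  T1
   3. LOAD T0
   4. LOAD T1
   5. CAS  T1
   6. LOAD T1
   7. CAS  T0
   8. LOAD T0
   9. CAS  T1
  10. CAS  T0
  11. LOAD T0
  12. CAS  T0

C

Tracing schedule C:
1. LOAD T1 → mem=3 r[T1]=3 [LOAD]
2. CAS T1 → mem=4 r[T1]=3 [OK]
3. LOAD T0 → mem=4 r[T0]=4 [LOAD]
4. LOAD T1 → mem=4 r[T1]=4 [LOAD]
5. CAS T1 → mem=5 r[T1]=4 [OK]
6. LOAD T1 → mem=5 r[T1]=5 [LOAD]
7. CAS T0 → mem=5 r[T0]=4 [RETRY]
8. LOAD T0 → mem=5 r[T0]=5 [LOAD]
9. CAS T1 → mem=6 r[T1]=5 [OK]
10. CAS T0 → mem=6 r[T0]=5 [RETRY]
11. LOAD T0 → mem=6 r[T0]=6 [LOAD]
12. CAS T0 → mem=7 r[T0]=6 [OK]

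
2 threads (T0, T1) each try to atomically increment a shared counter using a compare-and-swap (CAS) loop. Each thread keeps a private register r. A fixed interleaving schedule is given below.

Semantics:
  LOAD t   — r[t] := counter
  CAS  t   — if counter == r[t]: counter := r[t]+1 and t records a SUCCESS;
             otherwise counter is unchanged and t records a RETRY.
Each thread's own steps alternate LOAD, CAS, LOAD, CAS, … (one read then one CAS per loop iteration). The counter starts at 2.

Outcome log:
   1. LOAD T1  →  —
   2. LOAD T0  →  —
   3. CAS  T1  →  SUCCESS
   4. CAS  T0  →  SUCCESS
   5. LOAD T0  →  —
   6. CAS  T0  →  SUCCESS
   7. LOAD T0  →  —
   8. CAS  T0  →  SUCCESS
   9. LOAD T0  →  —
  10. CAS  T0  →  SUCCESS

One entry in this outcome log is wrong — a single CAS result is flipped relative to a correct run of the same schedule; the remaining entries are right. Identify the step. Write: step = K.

Reference trace:
   1) LOAD T1:  M=2  r_T1=2
   2) LOAD T0:  M=2  r_T0=2
   3) CAS  T1:  M=3  r_T1=2 ✓
   4) CAS  T0:  M=3  r_T0=2 ✗
   5) LOAD T0:  M=3  r_T0=3
   6) CAS  T0:  M=4  r_T0=3 ✓
   7) LOAD T0:  M=4  r_T0=4
   8) CAS  T0:  M=5  r_T0=4 ✓
   9) LOAD T0:  M=5  r_T0=5
  10) CAS  T0:  M=6  r_T0=5 ✓
Flip is step 4.

step = 4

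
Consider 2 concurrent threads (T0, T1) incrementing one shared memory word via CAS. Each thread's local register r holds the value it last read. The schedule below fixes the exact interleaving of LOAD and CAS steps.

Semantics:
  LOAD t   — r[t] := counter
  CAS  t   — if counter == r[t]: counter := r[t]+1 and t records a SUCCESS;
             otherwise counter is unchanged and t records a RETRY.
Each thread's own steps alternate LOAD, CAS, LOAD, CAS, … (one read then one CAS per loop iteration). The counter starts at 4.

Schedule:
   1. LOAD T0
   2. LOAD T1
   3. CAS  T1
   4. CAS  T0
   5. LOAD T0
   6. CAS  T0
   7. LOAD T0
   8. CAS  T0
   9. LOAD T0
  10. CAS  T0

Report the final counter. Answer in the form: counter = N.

counter = 8

1. LOAD T0 → mem=4 r[T0]=4 [LOAD]
2. LOAD T1 → mem=4 r[T1]=4 [LOAD]
3. CAS T1 → mem=5 r[T1]=4 [OK]
4. CAS T0 → mem=5 r[T0]=4 [RETRY]
5. LOAD T0 → mem=5 r[T0]=5 [LOAD]
6. CAS T0 → mem=6 r[T0]=5 [OK]
7. LOAD T0 → mem=6 r[T0]=6 [LOAD]
8. CAS T0 → mem=7 r[T0]=6 [OK]
9. LOAD T0 → mem=7 r[T0]=7 [LOAD]
10. CAS T0 → mem=8 r[T0]=7 [OK]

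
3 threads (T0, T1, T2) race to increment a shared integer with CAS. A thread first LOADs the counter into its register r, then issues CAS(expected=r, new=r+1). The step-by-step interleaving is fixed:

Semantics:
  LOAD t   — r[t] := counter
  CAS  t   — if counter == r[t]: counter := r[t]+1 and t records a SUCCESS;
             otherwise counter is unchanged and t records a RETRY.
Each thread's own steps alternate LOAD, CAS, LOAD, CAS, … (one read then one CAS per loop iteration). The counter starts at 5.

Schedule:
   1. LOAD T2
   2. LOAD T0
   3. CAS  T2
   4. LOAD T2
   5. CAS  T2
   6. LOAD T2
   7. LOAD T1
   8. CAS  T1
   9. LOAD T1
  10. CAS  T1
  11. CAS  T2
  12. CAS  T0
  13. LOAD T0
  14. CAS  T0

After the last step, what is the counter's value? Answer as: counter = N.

#1 T2 reads 5
#2 T0 reads 5
#3 T2 CAS(5→6) writes; counter now 6
#4 T2 reads 6
#5 T2 CAS(6→7) writes; counter now 7
#6 T2 reads 7
#7 T1 reads 7
#8 T1 CAS(7→8) writes; counter now 8
#9 T1 reads 8
#10 T1 CAS(8→9) writes; counter now 9
#11 T2 CAS(7→8) fails; counter now 9
#12 T0 CAS(5→6) fails; counter now 9
#13 T0 reads 9
#14 T0 CAS(9→10) writes; counter now 10

counter = 10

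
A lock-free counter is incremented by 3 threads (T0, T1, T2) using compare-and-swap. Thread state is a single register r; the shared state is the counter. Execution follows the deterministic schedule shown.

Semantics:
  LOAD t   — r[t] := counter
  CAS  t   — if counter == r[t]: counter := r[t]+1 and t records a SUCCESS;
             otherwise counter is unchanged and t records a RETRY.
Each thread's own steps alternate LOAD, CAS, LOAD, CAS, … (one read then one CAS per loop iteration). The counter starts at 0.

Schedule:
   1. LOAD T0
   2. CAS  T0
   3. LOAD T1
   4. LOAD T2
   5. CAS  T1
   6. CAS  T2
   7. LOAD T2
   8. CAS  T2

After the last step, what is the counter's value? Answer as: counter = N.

counter = 3

#1 T0 reads 0
#2 T0 CAS(0→1) writes; counter now 1
#3 T1 reads 1
#4 T2 reads 1
#5 T1 CAS(1→2) writes; counter now 2
#6 T2 CAS(1→2) fails; counter now 2
#7 T2 reads 2
#8 T2 CAS(2→3) writes; counter now 3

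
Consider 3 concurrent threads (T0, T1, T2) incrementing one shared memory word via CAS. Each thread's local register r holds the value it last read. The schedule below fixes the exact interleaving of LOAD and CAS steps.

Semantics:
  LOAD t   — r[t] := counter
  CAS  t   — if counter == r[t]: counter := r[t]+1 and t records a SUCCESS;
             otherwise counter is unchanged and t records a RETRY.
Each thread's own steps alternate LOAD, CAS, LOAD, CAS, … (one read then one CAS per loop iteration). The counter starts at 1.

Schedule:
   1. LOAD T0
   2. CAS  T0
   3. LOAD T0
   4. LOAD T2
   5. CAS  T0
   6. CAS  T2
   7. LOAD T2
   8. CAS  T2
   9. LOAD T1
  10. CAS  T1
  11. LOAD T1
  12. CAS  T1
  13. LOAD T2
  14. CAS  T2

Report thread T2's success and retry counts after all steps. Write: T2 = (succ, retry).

   1) LOAD T0:  M=1  r_T0=1
   2) CAS  T0:  M=2  r_T0=1 ✓
   3) LOAD T0:  M=2  r_T0=2
   4) LOAD T2:  M=2  r_T2=2
   5) CAS  T0:  M=3  r_T0=2 ✓
   6) CAS  T2:  M=3  r_T2=2 ✗
   7) LOAD T2:  M=3  r_T2=3
   8) CAS  T2:  M=4  r_T2=3 ✓
   9) LOAD T1:  M=4  r_T1=4
  10) CAS  T1:  M=5  r_T1=4 ✓
  11) LOAD T1:  M=5  r_T1=5
  12) CAS  T1:  M=6  r_T1=5 ✓
  13) LOAD T2:  M=6  r_T2=6
  14) CAS  T2:  M=7  r_T2=6 ✓

T2 = (2, 1)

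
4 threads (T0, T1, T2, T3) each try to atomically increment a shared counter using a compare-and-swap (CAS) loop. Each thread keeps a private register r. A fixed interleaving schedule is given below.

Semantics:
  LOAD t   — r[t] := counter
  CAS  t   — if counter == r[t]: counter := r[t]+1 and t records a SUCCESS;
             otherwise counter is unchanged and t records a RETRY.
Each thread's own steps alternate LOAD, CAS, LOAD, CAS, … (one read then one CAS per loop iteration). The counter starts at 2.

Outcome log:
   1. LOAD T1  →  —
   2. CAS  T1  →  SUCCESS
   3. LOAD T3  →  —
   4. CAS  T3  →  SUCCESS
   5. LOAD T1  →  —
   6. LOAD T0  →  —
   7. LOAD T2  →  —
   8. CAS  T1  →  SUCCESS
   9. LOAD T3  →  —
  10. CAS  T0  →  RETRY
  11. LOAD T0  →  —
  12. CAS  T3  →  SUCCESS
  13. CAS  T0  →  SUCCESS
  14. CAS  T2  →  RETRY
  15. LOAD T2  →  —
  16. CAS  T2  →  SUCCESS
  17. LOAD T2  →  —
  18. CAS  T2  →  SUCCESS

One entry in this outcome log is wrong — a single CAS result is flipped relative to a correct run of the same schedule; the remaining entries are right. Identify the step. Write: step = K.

step = 13

Re-executing:
1. LOAD T1 → mem=2 r[T1]=2 [LOAD]
2. CAS T1 → mem=3 r[T1]=2 [OK]
3. LOAD T3 → mem=3 r[T3]=3 [LOAD]
4. CAS T3 → mem=4 r[T3]=3 [OK]
5. LOAD T1 → mem=4 r[T1]=4 [LOAD]
6. LOAD T0 → mem=4 r[T0]=4 [LOAD]
7. LOAD T2 → mem=4 r[T2]=4 [LOAD]
8. CAS T1 → mem=5 r[T1]=4 [OK]
9. LOAD T3 → mem=5 r[T3]=5 [LOAD]
10. CAS T0 → mem=5 r[T0]=4 [RETRY]
11. LOAD T0 → mem=5 r[T0]=5 [LOAD]
12. CAS T3 → mem=6 r[T3]=5 [OK]
13. CAS T0 → mem=6 r[T0]=5 [RETRY]
14. CAS T2 → mem=6 r[T2]=4 [RETRY]
15. LOAD T2 → mem=6 r[T2]=6 [LOAD]
16. CAS T2 → mem=7 r[T2]=6 [OK]
17. LOAD T2 → mem=7 r[T2]=7 [LOAD]
18. CAS T2 → mem=8 r[T2]=7 [OK]
Flip is step 13.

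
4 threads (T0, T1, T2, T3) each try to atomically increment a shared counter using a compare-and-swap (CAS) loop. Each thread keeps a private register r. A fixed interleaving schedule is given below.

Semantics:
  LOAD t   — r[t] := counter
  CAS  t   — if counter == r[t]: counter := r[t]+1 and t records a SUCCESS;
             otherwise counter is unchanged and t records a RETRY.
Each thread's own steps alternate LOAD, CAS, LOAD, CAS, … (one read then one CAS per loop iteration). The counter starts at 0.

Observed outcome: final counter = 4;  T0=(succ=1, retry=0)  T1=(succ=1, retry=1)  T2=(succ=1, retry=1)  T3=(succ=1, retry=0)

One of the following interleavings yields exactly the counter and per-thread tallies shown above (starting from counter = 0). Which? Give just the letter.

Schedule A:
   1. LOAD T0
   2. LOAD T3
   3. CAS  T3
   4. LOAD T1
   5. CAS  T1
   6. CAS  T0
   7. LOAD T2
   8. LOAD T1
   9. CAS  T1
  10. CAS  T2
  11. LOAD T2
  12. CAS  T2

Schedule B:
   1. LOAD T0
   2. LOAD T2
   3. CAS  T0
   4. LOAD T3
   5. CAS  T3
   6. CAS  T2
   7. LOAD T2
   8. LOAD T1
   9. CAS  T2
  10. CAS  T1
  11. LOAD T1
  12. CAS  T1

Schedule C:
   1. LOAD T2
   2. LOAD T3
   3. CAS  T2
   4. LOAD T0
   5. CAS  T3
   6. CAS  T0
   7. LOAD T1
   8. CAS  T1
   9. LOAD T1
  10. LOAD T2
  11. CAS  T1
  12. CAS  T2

B

Tracing schedule B:
T0 LOAD — after: cnt=0, r=0 — load
T2 LOAD — after: cnt=0, r=0 — load
T0 CAS — after: cnt=1, r=0 — ok
T3 LOAD — after: cnt=1, r=1 — load
T3 CAS — after: cnt=2, r=1 — ok
T2 CAS — after: cnt=2, r=0 — retry
T2 LOAD — after: cnt=2, r=2 — load
T1 LOAD — after: cnt=2, r=2 — load
T2 CAS — after: cnt=3, r=2 — ok
T1 CAS — after: cnt=3, r=2 — retry
T1 LOAD — after: cnt=3, r=3 — load
T1 CAS — after: cnt=4, r=3 — ok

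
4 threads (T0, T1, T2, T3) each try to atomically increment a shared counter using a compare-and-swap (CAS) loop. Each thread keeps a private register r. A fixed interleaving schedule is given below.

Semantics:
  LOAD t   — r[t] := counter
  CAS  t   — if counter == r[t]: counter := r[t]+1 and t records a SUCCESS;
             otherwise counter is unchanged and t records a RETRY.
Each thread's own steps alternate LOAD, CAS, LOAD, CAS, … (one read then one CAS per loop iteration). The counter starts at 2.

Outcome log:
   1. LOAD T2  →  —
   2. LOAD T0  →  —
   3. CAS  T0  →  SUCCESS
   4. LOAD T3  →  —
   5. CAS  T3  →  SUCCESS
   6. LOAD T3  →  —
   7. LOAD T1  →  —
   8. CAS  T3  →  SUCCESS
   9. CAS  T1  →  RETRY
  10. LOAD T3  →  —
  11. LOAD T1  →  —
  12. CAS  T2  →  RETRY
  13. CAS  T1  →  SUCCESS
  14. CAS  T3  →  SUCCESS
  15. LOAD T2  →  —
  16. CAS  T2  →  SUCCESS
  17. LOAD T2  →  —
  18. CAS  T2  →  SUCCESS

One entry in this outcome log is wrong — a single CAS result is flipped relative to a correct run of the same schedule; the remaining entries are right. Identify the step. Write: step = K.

Reference trace:
#1 T2 reads 2
#2 T0 reads 2
#3 T0 CAS(2→3) writes; counter now 3
#4 T3 reads 3
#5 T3 CAS(3→4) writes; counter now 4
#6 T3 reads 4
#7 T1 reads 4
#8 T3 CAS(4→5) writes; counter now 5
#9 T1 CAS(4→5) fails; counter now 5
#10 T3 reads 5
#11 T1 reads 5
#12 T2 CAS(2→3) fails; counter now 5
#13 T1 CAS(5→6) writes; counter now 6
#14 T3 CAS(5→6) fails; counter now 6
#15 T2 reads 6
#16 T2 CAS(6→7) writes; counter now 7
#17 T2 reads 7
#18 T2 CAS(7→8) writes; counter now 8
Flip is step 14.

step = 14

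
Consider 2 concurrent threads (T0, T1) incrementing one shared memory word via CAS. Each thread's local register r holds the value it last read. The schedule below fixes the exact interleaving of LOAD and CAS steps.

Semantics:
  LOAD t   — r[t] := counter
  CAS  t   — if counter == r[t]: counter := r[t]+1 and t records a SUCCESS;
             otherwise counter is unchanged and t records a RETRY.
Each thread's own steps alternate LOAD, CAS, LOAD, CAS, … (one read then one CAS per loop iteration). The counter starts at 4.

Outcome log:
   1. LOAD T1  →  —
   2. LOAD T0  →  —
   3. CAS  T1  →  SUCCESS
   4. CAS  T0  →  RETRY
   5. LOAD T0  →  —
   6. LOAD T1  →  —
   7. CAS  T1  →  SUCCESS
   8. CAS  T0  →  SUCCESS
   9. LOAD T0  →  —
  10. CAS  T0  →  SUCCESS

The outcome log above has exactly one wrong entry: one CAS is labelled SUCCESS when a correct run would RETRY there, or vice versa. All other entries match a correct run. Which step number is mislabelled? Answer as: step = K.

Reference trace:
#1 T1 reads 4
#2 T0 reads 4
#3 T1 CAS(4→5) writes; counter now 5
#4 T0 CAS(4→5) fails; counter now 5
#5 T0 reads 5
#6 T1 reads 5
#7 T1 CAS(5→6) writes; counter now 6
#8 T0 CAS(5→6) fails; counter now 6
#9 T0 reads 6
#10 T0 CAS(6→7) writes; counter now 7
Log disagrees first at step 8.

step = 8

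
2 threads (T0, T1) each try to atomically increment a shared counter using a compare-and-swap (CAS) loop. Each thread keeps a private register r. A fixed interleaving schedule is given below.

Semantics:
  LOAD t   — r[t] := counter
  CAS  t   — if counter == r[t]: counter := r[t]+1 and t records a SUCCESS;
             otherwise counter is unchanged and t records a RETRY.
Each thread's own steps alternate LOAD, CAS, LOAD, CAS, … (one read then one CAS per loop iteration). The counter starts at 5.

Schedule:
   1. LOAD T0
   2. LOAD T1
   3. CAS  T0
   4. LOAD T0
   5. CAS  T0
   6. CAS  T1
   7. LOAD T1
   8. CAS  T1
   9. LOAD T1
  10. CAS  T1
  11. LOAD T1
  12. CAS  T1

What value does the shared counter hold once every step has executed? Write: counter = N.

counter = 10

[1] T0.load  rd  (counter 5, T0.r 5)
[2] T1.load  rd  (counter 5, T1.r 5)
[3] T0.cas  hit  (counter 6, T0.r 5)
[4] T0.load  rd  (counter 6, T0.r 6)
[5] T0.cas  hit  (counter 7, T0.r 6)
[6] T1.cas  miss  (counter 7, T1.r 5)
[7] T1.load  rd  (counter 7, T1.r 7)
[8] T1.cas  hit  (counter 8, T1.r 7)
[9] T1.load  rd  (counter 8, T1.r 8)
[10] T1.cas  hit  (counter 9, T1.r 8)
[11] T1.load  rd  (counter 9, T1.r 9)
[12] T1.cas  hit  (counter 10, T1.r 9)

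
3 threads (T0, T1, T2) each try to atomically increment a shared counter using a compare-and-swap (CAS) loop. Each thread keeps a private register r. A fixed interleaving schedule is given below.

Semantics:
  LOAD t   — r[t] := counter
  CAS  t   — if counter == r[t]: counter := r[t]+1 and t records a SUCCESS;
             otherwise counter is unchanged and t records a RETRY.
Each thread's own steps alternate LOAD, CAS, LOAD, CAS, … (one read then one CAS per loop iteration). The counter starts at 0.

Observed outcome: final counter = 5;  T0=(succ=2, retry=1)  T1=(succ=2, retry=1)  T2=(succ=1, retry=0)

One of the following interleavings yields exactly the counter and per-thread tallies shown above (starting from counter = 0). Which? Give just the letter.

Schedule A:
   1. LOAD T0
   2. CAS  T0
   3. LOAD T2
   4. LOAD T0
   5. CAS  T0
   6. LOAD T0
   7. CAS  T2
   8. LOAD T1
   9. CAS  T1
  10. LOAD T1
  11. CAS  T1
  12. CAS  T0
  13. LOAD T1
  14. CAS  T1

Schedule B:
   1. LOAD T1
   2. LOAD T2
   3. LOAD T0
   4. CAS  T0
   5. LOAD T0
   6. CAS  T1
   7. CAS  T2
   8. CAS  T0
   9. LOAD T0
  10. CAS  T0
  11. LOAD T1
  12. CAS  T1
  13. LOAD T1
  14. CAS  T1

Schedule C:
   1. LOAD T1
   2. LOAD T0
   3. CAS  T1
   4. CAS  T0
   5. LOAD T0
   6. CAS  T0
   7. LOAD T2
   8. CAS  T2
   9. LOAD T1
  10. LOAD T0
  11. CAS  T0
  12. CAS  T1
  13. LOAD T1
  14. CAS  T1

C

Tracing schedule C:
[1] T1.load  rd  (counter 0, T1.r 0)
[2] T0.load  rd  (counter 0, T0.r 0)
[3] T1.cas  hit  (counter 1, T1.r 0)
[4] T0.cas  miss  (counter 1, T0.r 0)
[5] T0.load  rd  (counter 1, T0.r 1)
[6] T0.cas  hit  (counter 2, T0.r 1)
[7] T2.load  rd  (counter 2, T2.r 2)
[8] T2.cas  hit  (counter 3, T2.r 2)
[9] T1.load  rd  (counter 3, T1.r 3)
[10] T0.load  rd  (counter 3, T0.r 3)
[11] T0.cas  hit  (counter 4, T0.r 3)
[12] T1.cas  miss  (counter 4, T1.r 3)
[13] T1.load  rd  (counter 4, T1.r 4)
[14] T1.cas  hit  (counter 5, T1.r 4)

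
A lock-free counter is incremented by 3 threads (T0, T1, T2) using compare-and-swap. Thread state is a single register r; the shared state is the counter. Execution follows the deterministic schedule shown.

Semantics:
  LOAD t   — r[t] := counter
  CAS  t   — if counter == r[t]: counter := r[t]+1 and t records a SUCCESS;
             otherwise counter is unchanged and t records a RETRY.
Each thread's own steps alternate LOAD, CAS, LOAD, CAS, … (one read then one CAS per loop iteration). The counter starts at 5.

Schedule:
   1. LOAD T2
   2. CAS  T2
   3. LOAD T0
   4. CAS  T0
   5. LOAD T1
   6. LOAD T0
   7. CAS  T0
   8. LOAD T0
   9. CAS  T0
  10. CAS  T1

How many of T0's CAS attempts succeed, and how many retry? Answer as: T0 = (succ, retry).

T0 = (3, 0)

#1 T2 reads 5
#2 T2 CAS(5→6) writes; counter now 6
#3 T0 reads 6
#4 T0 CAS(6→7) writes; counter now 7
#5 T1 reads 7
#6 T0 reads 7
#7 T0 CAS(7→8) writes; counter now 8
#8 T0 reads 8
#9 T0 CAS(8→9) writes; counter now 9
#10 T1 CAS(7→8) fails; counter now 9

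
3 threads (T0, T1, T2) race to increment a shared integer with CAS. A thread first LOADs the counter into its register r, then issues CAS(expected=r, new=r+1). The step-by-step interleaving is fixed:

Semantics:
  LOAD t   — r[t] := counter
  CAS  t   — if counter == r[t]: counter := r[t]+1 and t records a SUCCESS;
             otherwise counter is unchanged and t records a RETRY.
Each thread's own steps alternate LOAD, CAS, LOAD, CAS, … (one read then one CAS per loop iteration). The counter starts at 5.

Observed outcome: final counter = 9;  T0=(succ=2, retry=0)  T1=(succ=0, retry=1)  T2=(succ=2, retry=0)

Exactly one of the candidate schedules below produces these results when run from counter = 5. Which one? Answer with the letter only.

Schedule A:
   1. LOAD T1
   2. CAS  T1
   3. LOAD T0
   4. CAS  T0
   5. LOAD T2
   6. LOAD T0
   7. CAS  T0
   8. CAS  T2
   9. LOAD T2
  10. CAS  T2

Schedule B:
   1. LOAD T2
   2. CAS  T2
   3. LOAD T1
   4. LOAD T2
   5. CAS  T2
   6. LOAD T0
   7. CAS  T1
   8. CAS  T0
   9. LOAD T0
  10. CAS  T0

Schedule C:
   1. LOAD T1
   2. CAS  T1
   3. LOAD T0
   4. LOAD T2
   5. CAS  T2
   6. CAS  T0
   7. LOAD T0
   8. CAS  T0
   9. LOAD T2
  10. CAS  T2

Tracing schedule B:
   1) LOAD T2:  M=5  r_T2=5
   2) CAS  T2:  M=6  r_T2=5 ✓
   3) LOAD T1:  M=6  r_T1=6
   4) LOAD T2:  M=6  r_T2=6
   5) CAS  T2:  M=7  r_T2=6 ✓
   6) LOAD T0:  M=7  r_T0=7
   7) CAS  T1:  M=7  r_T1=6 ✗
   8) CAS  T0:  M=8  r_T0=7 ✓
   9) LOAD T0:  M=8  r_T0=8
  10) CAS  T0:  M=9  r_T0=8 ✓

B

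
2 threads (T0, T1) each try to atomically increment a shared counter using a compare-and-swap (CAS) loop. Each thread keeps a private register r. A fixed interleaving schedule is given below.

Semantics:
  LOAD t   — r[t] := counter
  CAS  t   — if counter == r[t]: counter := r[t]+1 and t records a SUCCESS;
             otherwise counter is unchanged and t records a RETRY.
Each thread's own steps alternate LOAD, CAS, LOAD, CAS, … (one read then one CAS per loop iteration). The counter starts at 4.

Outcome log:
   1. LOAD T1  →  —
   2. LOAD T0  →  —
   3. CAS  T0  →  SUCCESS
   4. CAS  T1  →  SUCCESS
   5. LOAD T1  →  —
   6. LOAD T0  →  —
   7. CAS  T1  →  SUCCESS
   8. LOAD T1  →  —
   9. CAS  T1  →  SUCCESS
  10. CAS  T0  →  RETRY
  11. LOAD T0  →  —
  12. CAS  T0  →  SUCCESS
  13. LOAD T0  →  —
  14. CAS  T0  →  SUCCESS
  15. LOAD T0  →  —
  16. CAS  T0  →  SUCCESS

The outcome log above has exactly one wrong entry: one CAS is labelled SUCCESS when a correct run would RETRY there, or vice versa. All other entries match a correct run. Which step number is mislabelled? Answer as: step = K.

step = 4

Correct run:
step 1: T1 LOAD ⇒ load; ctr=4 reg=4
step 2: T0 LOAD ⇒ load; ctr=4 reg=4
step 3: T0 CAS ⇒ ok; ctr=5 reg=4
step 4: T1 CAS ⇒ retry; ctr=5 reg=4
step 5: T1 LOAD ⇒ load; ctr=5 reg=5
step 6: T0 LOAD ⇒ load; ctr=5 reg=5
step 7: T1 CAS ⇒ ok; ctr=6 reg=5
step 8: T1 LOAD ⇒ load; ctr=6 reg=6
step 9: T1 CAS ⇒ ok; ctr=7 reg=6
step 10: T0 CAS ⇒ retry; ctr=7 reg=5
step 11: T0 LOAD ⇒ load; ctr=7 reg=7
step 12: T0 CAS ⇒ ok; ctr=8 reg=7
step 13: T0 LOAD ⇒ load; ctr=8 reg=8
step 14: T0 CAS ⇒ ok; ctr=9 reg=8
step 15: T0 LOAD ⇒ load; ctr=9 reg=9
step 16: T0 CAS ⇒ ok; ctr=10 reg=9
Flip is step 4.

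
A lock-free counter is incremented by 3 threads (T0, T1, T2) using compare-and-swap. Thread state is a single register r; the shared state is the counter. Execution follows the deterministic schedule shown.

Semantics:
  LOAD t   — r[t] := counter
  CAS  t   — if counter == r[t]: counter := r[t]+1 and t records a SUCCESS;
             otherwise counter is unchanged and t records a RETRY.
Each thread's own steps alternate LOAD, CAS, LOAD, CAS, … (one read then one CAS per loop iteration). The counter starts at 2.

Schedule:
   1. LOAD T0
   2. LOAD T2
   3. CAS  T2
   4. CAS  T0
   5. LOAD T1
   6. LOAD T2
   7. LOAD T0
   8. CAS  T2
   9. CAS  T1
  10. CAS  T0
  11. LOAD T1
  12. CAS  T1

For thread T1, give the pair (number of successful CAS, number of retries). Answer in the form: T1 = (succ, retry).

T0 LOAD — after: cnt=2, r=2 — load
T2 LOAD — after: cnt=2, r=2 — load
T2 CAS — after: cnt=3, r=2 — ok
T0 CAS — after: cnt=3, r=2 — retry
T1 LOAD — after: cnt=3, r=3 — load
T2 LOAD — after: cnt=3, r=3 — load
T0 LOAD — after: cnt=3, r=3 — load
T2 CAS — after: cnt=4, r=3 — ok
T1 CAS — after: cnt=4, r=3 — retry
T0 CAS — after: cnt=4, r=3 — retry
T1 LOAD — after: cnt=4, r=4 — load
T1 CAS — after: cnt=5, r=4 — ok

T1 = (1, 1)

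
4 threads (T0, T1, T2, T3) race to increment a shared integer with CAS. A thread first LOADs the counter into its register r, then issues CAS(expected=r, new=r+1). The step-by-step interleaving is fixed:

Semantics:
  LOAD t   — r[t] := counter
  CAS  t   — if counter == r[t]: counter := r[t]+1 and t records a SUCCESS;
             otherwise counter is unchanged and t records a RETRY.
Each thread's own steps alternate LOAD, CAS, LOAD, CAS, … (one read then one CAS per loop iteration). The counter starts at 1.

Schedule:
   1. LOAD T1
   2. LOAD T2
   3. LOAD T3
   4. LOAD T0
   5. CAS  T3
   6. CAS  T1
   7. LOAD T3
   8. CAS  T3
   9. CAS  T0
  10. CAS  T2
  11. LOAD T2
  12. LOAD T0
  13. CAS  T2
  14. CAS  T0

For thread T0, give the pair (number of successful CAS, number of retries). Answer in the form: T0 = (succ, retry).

[1] T1.load  rd  (counter 1, T1.r 1)
[2] T2.load  rd  (counter 1, T2.r 1)
[3] T3.load  rd  (counter 1, T3.r 1)
[4] T0.load  rd  (counter 1, T0.r 1)
[5] T3.cas  hit  (counter 2, T3.r 1)
[6] T1.cas  miss  (counter 2, T1.r 1)
[7] T3.load  rd  (counter 2, T3.r 2)
[8] T3.cas  hit  (counter 3, T3.r 2)
[9] T0.cas  miss  (counter 3, T0.r 1)
[10] T2.cas  miss  (counter 3, T2.r 1)
[11] T2.load  rd  (counter 3, T2.r 3)
[12] T0.load  rd  (counter 3, T0.r 3)
[13] T2.cas  hit  (counter 4, T2.r 3)
[14] T0.cas  miss  (counter 4, T0.r 3)

T0 = (0, 2)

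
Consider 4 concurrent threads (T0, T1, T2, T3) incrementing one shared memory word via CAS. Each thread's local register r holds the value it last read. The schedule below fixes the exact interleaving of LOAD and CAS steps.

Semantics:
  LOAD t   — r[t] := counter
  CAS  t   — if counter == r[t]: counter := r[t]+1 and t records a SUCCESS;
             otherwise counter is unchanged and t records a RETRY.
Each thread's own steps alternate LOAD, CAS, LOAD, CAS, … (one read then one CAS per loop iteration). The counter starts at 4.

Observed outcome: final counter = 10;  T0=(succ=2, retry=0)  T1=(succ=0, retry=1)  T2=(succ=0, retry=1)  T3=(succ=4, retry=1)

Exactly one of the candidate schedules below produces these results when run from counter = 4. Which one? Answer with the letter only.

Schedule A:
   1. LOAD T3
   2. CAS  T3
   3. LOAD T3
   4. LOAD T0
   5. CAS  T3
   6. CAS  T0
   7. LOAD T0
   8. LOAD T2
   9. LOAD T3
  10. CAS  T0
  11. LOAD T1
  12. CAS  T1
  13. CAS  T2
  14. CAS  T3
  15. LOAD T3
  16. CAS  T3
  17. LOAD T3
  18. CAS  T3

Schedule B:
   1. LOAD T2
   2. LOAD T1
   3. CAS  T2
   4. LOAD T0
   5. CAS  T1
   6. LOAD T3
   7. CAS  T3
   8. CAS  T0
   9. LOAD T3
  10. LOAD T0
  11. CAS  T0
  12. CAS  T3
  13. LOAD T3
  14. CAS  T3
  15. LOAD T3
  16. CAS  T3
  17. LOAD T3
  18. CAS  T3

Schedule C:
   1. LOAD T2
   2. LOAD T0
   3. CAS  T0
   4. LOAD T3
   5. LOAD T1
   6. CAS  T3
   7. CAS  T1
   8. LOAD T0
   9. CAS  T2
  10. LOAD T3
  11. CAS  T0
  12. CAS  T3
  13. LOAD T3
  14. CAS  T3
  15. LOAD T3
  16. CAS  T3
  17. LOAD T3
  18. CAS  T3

C

Simulating candidate C:
T2 LOAD — after: cnt=4, r=4 — load
T0 LOAD — after: cnt=4, r=4 — load
T0 CAS — after: cnt=5, r=4 — ok
T3 LOAD — after: cnt=5, r=5 — load
T1 LOAD — after: cnt=5, r=5 — load
T3 CAS — after: cnt=6, r=5 — ok
T1 CAS — after: cnt=6, r=5 — retry
T0 LOAD — after: cnt=6, r=6 — load
T2 CAS — after: cnt=6, r=4 — retry
T3 LOAD — after: cnt=6, r=6 — load
T0 CAS — after: cnt=7, r=6 — ok
T3 CAS — after: cnt=7, r=6 — retry
T3 LOAD — after: cnt=7, r=7 — load
T3 CAS — after: cnt=8, r=7 — ok
T3 LOAD — after: cnt=8, r=8 — load
T3 CAS — after: cnt=9, r=8 — ok
T3 LOAD — after: cnt=9, r=9 — load
T3 CAS — after: cnt=10, r=9 — ok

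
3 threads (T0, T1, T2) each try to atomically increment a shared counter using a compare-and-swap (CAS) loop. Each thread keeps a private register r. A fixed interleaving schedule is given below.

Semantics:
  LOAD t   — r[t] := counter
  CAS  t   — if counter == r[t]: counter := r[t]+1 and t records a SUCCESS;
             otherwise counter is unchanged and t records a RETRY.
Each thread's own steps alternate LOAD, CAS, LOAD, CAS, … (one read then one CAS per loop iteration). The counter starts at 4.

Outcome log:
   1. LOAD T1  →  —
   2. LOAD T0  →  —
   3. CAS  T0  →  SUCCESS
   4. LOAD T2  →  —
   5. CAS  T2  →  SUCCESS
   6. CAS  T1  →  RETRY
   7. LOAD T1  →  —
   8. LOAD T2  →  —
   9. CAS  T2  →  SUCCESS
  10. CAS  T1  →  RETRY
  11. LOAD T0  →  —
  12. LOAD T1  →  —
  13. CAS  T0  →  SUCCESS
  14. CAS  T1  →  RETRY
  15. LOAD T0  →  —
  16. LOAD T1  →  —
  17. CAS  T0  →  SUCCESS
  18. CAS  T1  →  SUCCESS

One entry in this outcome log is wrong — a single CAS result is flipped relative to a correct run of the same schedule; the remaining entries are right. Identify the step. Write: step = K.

step = 18

Correct run:
#1 T1 reads 4
#2 T0 reads 4
#3 T0 CAS(4→5) writes; counter now 5
#4 T2 reads 5
#5 T2 CAS(5→6) writes; counter now 6
#6 T1 CAS(4→5) fails; counter now 6
#7 T1 reads 6
#8 T2 reads 6
#9 T2 CAS(6→7) writes; counter now 7
#10 T1 CAS(6→7) fails; counter now 7
#11 T0 reads 7
#12 T1 reads 7
#13 T0 CAS(7→8) writes; counter now 8
#14 T1 CAS(7→8) fails; counter now 8
#15 T0 reads 8
#16 T1 reads 8
#17 T0 CAS(8→9) writes; counter now 9
#18 T1 CAS(8→9) fails; counter now 9
Log disagrees first at step 18.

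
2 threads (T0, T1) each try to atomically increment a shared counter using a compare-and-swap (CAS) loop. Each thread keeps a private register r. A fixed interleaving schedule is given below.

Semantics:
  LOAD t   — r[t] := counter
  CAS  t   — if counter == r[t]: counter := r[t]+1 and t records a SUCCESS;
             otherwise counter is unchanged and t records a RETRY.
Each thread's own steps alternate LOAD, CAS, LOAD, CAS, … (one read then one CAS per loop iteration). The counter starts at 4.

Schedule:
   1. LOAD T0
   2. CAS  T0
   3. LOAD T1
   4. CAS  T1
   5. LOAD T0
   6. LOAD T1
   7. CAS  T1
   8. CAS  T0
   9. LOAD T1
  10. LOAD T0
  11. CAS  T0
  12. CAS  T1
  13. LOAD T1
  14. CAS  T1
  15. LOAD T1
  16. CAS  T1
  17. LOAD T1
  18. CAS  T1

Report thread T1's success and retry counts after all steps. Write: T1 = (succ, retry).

step 1: T0 LOAD ⇒ load; ctr=4 reg=4
step 2: T0 CAS ⇒ ok; ctr=5 reg=4
step 3: T1 LOAD ⇒ load; ctr=5 reg=5
step 4: T1 CAS ⇒ ok; ctr=6 reg=5
step 5: T0 LOAD ⇒ load; ctr=6 reg=6
step 6: T1 LOAD ⇒ load; ctr=6 reg=6
step 7: T1 CAS ⇒ ok; ctr=7 reg=6
step 8: T0 CAS ⇒ retry; ctr=7 reg=6
step 9: T1 LOAD ⇒ load; ctr=7 reg=7
step 10: T0 LOAD ⇒ load; ctr=7 reg=7
step 11: T0 CAS ⇒ ok; ctr=8 reg=7
step 12: T1 CAS ⇒ retry; ctr=8 reg=7
step 13: T1 LOAD ⇒ load; ctr=8 reg=8
step 14: T1 CAS ⇒ ok; ctr=9 reg=8
step 15: T1 LOAD ⇒ load; ctr=9 reg=9
step 16: T1 CAS ⇒ ok; ctr=10 reg=9
step 17: T1 LOAD ⇒ load; ctr=10 reg=10
step 18: T1 CAS ⇒ ok; ctr=11 reg=10

T1 = (5, 1)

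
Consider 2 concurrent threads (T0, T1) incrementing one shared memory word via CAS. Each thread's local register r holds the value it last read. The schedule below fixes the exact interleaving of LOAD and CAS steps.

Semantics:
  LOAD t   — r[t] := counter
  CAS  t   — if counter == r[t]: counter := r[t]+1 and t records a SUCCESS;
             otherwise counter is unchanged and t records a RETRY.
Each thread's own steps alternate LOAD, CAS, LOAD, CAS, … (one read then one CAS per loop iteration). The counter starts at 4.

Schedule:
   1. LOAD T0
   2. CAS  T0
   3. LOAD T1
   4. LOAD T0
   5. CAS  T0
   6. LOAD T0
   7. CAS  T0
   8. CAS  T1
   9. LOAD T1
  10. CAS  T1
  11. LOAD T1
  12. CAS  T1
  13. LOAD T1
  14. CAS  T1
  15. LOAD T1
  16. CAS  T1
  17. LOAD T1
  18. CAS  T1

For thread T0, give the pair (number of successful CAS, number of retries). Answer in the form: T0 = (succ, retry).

T0 = (3, 0)

   1) LOAD T0:  M=4  r_T0=4
   2) CAS  T0:  M=5  r_T0=4 ✓
   3) LOAD T1:  M=5  r_T1=5
   4) LOAD T0:  M=5  r_T0=5
   5) CAS  T0:  M=6  r_T0=5 ✓
   6) LOAD T0:  M=6  r_T0=6
   7) CAS  T0:  M=7  r_T0=6 ✓
   8) CAS  T1:  M=7  r_T1=5 ✗
   9) LOAD T1:  M=7  r_T1=7
  10) CAS  T1:  M=8  r_T1=7 ✓
  11) LOAD T1:  M=8  r_T1=8
  12) CAS  T1:  M=9  r_T1=8 ✓
  13) LOAD T1:  M=9  r_T1=9
  14) CAS  T1:  M=10  r_T1=9 ✓
  15) LOAD T1:  M=10  r_T1=10
  16) CAS  T1:  M=11  r_T1=10 ✓
  17) LOAD T1:  M=11  r_T1=11
  18) CAS  T1:  M=12  r_T1=11 ✓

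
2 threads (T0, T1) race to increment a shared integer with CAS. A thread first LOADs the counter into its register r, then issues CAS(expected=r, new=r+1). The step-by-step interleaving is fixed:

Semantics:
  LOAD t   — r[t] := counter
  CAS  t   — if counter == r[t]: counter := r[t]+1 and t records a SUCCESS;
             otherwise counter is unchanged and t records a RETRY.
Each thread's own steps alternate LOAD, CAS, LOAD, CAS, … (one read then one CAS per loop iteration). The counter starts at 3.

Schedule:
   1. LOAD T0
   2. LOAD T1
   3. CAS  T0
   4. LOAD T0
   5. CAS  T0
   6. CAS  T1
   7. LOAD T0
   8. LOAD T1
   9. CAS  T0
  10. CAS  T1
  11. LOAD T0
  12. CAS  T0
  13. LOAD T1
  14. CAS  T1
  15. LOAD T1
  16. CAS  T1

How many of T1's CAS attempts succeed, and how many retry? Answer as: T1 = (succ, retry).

T1 = (2, 2)

step 1: T0 LOAD ⇒ load; ctr=3 reg=3
step 2: T1 LOAD ⇒ load; ctr=3 reg=3
step 3: T0 CAS ⇒ ok; ctr=4 reg=3
step 4: T0 LOAD ⇒ load; ctr=4 reg=4
step 5: T0 CAS ⇒ ok; ctr=5 reg=4
step 6: T1 CAS ⇒ retry; ctr=5 reg=3
step 7: T0 LOAD ⇒ load; ctr=5 reg=5
step 8: T1 LOAD ⇒ load; ctr=5 reg=5
step 9: T0 CAS ⇒ ok; ctr=6 reg=5
step 10: T1 CAS ⇒ retry; ctr=6 reg=5
step 11: T0 LOAD ⇒ load; ctr=6 reg=6
step 12: T0 CAS ⇒ ok; ctr=7 reg=6
step 13: T1 LOAD ⇒ load; ctr=7 reg=7
step 14: T1 CAS ⇒ ok; ctr=8 reg=7
step 15: T1 LOAD ⇒ load; ctr=8 reg=8
step 16: T1 CAS ⇒ ok; ctr=9 reg=8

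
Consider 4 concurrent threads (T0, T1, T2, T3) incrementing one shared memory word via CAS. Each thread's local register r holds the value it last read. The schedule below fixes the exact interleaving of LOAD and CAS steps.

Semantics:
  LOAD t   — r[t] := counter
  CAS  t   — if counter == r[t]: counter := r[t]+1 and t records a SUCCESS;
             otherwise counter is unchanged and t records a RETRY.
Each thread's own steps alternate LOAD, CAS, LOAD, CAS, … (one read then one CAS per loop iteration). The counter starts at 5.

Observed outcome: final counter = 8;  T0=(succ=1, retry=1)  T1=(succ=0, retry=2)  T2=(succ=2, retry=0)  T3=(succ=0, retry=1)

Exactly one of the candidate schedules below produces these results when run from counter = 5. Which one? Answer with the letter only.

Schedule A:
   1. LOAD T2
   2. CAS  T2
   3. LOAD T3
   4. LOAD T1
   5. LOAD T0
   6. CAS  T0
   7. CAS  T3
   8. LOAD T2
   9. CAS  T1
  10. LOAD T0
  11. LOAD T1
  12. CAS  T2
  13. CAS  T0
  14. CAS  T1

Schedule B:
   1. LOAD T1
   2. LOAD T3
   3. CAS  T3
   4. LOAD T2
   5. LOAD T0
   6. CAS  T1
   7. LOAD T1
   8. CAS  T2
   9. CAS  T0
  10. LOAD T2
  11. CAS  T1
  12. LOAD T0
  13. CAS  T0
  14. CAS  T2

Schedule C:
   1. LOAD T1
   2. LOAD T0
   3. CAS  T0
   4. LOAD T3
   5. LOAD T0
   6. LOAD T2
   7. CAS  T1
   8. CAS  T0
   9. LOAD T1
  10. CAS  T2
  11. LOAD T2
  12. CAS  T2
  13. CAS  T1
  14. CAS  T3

A

Run A:
step 1: T2 LOAD ⇒ load; ctr=5 reg=5
step 2: T2 CAS ⇒ ok; ctr=6 reg=5
step 3: T3 LOAD ⇒ load; ctr=6 reg=6
step 4: T1 LOAD ⇒ load; ctr=6 reg=6
step 5: T0 LOAD ⇒ load; ctr=6 reg=6
step 6: T0 CAS ⇒ ok; ctr=7 reg=6
step 7: T3 CAS ⇒ retry; ctr=7 reg=6
step 8: T2 LOAD ⇒ load; ctr=7 reg=7
step 9: T1 CAS ⇒ retry; ctr=7 reg=6
step 10: T0 LOAD ⇒ load; ctr=7 reg=7
step 11: T1 LOAD ⇒ load; ctr=7 reg=7
step 12: T2 CAS ⇒ ok; ctr=8 reg=7
step 13: T0 CAS ⇒ retry; ctr=8 reg=7
step 14: T1 CAS ⇒ retry; ctr=8 reg=7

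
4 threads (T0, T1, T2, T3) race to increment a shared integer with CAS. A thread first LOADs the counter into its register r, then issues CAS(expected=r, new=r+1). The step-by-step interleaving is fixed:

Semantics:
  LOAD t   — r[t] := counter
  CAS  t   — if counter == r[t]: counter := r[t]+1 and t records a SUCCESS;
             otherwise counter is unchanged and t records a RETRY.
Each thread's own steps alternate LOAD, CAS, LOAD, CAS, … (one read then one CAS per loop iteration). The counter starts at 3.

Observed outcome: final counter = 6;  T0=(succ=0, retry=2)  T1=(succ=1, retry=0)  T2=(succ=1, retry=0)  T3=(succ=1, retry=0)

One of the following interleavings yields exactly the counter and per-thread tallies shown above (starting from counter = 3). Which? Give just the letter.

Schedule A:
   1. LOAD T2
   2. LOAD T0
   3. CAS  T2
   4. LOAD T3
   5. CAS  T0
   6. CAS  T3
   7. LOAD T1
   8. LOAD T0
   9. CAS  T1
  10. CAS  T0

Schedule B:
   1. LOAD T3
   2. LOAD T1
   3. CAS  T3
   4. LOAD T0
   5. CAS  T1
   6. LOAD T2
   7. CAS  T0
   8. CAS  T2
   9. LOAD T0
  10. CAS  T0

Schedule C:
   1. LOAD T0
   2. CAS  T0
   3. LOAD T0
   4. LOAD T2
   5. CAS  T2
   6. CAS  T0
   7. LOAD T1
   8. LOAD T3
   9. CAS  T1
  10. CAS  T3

A

Simulating candidate A:
#1 T2 reads 3
#2 T0 reads 3
#3 T2 CAS(3→4) writes; counter now 4
#4 T3 reads 4
#5 T0 CAS(3→4) fails; counter now 4
#6 T3 CAS(4→5) writes; counter now 5
#7 T1 reads 5
#8 T0 reads 5
#9 T1 CAS(5→6) writes; counter now 6
#10 T0 CAS(5→6) fails; counter now 6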